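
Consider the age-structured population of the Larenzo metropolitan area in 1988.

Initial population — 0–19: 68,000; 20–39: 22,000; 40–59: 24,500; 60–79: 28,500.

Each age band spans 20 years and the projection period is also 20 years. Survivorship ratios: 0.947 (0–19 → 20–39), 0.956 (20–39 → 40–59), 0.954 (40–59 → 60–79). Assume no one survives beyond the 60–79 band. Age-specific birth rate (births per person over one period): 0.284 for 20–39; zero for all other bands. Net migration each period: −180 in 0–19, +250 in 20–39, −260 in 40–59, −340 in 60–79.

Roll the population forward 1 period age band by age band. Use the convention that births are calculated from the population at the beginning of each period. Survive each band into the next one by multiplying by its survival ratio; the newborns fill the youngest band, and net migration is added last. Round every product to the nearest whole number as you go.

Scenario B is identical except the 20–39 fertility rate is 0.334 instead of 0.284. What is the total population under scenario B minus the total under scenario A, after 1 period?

Let group 1 be 0–19 through group 4 = 60–79.
— Period 1 —
Births: 22000 × 0.284 = 6248
Group 2: 68000 × 0.947 = 64396
Group 3: 22000 × 0.956 = 21032
Group 4: 24500 × 0.954 = 23373
Net migration: Group 1 − 180 → 6068; Group 2 + 250 → 64646; Group 3 − 260 → 20772; Group 4 − 340 → 23033
End of period: [6068, 64646, 20772, 23033]
Scenario A total after 1 period: 114519
Scenario B projection —
— Period 1 —
Births: 22000 × 0.334 = 7348
Group 2: 68000 × 0.947 = 64396
Group 3: 22000 × 0.956 = 21032
Group 4: 24500 × 0.954 = 23373
Net migration: Group 1 − 180 → 7168; Group 2 + 250 → 64646; Group 3 − 260 → 20772; Group 4 − 340 → 23033
End of period: [7168, 64646, 20772, 23033]
Scenario B total after 1 period: 115619
Difference B − A = 115619 − 114519 = 1100

1100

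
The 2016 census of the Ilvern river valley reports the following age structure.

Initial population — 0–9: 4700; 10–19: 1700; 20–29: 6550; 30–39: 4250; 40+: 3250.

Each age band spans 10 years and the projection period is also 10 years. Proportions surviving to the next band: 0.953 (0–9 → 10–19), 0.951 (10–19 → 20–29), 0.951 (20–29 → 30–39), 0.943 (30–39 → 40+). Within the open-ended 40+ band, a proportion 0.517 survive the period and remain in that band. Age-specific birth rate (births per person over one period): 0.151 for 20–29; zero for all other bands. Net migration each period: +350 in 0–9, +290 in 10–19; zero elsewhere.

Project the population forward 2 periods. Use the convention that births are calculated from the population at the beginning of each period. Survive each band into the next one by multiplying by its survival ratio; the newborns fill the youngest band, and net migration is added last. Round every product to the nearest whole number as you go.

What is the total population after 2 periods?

17048

Numbering the groups 1..5 from youngest to oldest:
— Period 1 —
Births: 6550 × 0.151 = 989
Group 2: 4700 × 0.953 = 4479
Group 3: 1700 × 0.951 = 1617
Group 4: 6550 × 0.951 = 6229
Group 5: 4250 × 0.943 + 3250 × 0.517 = 4008 + 1680 = 5688
Net migration: Group 1 + 350 → 1339; Group 2 + 290 → 4769
Giving 1339 / 4769 / 1617 / 6229 / 5688.
— Period 2 —
Births: 1617 × 0.151 = 244
Group 2: 1339 × 0.953 = 1276
Group 3: 4769 × 0.951 = 4535
Group 4: 1617 × 0.951 = 1538
Group 5: 6229 × 0.943 + 5688 × 0.517 = 5874 + 2941 = 8815
Net migration: Group 1 + 350 → 594; Group 2 + 290 → 1566
Giving 594 / 1566 / 4535 / 1538 / 8815.
Total after period 2: 594 + 1566 + 4535 + 1538 + 8815 = 17048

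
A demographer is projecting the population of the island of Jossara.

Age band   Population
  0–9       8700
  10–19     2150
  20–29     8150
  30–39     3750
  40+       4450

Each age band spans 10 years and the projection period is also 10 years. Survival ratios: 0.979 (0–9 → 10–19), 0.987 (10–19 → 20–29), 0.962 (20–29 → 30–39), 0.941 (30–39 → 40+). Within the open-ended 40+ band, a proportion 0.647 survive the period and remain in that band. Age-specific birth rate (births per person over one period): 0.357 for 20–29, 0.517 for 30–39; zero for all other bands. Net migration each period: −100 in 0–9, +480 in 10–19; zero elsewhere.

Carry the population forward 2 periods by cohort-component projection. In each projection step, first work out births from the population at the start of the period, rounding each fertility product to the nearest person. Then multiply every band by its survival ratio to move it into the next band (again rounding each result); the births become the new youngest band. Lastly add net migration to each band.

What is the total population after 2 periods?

(Bands numbered youngest = 1 to oldest = 5.)
After projecting period 1:
Births: 8150 × 0.357 = 2910  |  3750 × 0.517 = 1939 ⇒ total 4849
Band 2: 8700 × 0.979 = 8517
Band 3: 2150 × 0.987 = 2122
Band 4: 8150 × 0.962 = 7840
Band 5: 3750 × 0.941 + 4450 × 0.647 = 3529 + 2879 = 6408
Net migration: Band 1 − 100 → 4749; Band 2 + 480 → 8997
Population now: 0–9=4749, 10–19=8997, 20–29=2122, 30–39=7840, 40+=6408
After projecting period 2:
Births: 2122 × 0.357 = 758  |  7840 × 0.517 = 4053 ⇒ total 4811
Band 2: 4749 × 0.979 = 4649
Band 3: 8997 × 0.987 = 8880
Band 4: 2122 × 0.962 = 2041
Band 5: 7840 × 0.941 + 6408 × 0.647 = 7377 + 4146 = 11523
Net migration: Band 1 − 100 → 4711; Band 2 + 480 → 5129
Population now: 0–9=4711, 10–19=5129, 20–29=8880, 30–39=2041, 40+=11523
Total after period 2: 4711 + 5129 + 8880 + 2041 + 11523 = 32284

32284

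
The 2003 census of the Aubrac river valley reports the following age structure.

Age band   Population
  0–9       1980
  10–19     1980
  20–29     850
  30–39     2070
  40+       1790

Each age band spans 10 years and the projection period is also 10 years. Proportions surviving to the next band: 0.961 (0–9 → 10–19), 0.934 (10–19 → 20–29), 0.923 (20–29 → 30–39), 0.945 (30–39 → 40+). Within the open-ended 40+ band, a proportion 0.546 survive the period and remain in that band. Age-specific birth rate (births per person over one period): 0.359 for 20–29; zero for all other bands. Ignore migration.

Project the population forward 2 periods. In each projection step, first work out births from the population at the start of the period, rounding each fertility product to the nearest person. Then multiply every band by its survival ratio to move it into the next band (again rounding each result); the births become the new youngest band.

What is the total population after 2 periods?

After projecting period 1:
Births: 850 × 0.359 = 305
10–19: 1980 × 0.961 = 1903
20–29: 1980 × 0.934 = 1849
30–39: 850 × 0.923 = 785
40+: 2070 × 0.945 + 1790 × 0.546 = 1956 + 977 = 2933
→ [305, 1903, 1849, 785, 2933]
After projecting period 2:
Births: 1849 × 0.359 = 664
10–19: 305 × 0.961 = 293
20–29: 1903 × 0.934 = 1777
30–39: 1849 × 0.923 = 1707
40+: 785 × 0.945 + 2933 × 0.546 = 742 + 1601 = 2343
→ [664, 293, 1777, 1707, 2343]
Total after period 2: 664 + 293 + 1777 + 1707 + 2343 = 6784

6784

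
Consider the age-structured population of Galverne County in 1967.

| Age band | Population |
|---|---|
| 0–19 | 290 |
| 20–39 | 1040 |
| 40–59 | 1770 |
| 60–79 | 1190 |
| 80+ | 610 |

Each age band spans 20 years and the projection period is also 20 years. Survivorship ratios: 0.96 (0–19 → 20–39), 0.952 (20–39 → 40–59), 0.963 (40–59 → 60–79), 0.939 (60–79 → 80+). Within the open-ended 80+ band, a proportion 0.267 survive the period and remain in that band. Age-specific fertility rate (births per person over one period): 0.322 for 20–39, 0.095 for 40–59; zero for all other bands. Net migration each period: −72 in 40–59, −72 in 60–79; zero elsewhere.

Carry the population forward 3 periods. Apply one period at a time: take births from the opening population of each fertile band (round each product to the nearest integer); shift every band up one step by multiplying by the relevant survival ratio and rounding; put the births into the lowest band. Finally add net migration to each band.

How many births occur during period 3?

Let group 1 be 0–19 through group 5 = 80+.
[period 1]
Births: 1040 × 0.322 = 335, 1770 × 0.095 = 168 → 503
Group 2: 290 × 0.96 = 278
Group 3: 1040 × 0.952 = 990
Group 4: 1770 × 0.963 = 1705
Group 5: 1190 × 0.939 + 610 × 0.267 = 1117 + 163 = 1280
Net migration: Group 3 − 72 → 918; Group 4 − 72 → 1633
Giving 503 / 278 / 918 / 1633 / 1280.
[period 2]
Births: 278 × 0.322 = 90, 918 × 0.095 = 87 → 177
Group 2: 503 × 0.96 = 483
Group 3: 278 × 0.952 = 265
Group 4: 918 × 0.963 = 884
Group 5: 1633 × 0.939 + 1280 × 0.267 = 1533 + 342 = 1875
Net migration: Group 3 − 72 → 193; Group 4 − 72 → 812
Giving 177 / 483 / 193 / 812 / 1875.
[period 3]
Births: 483 × 0.322 = 156, 193 × 0.095 = 18 → 174
Group 2: 177 × 0.96 = 170
Group 3: 483 × 0.952 = 460
Group 4: 193 × 0.963 = 186
Group 5: 812 × 0.939 + 1875 × 0.267 = 762 + 501 = 1263
Net migration: Group 3 − 72 → 388; Group 4 − 72 → 114
Giving 174 / 170 / 388 / 114 / 1263.

174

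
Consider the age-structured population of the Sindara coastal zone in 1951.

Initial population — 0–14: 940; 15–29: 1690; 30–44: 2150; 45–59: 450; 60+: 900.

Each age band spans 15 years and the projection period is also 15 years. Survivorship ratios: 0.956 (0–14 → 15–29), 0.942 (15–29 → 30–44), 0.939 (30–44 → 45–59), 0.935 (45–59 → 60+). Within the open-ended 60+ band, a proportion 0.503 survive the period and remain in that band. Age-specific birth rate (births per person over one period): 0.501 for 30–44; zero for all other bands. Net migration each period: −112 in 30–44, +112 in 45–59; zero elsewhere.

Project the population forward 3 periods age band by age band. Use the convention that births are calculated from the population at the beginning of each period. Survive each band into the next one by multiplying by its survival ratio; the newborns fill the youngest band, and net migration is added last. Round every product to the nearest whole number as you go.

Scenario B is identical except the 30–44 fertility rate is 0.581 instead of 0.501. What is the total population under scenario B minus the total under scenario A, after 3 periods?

After projecting period 1:
Births: 2150 × 0.501 = 1077
15–29: 940 × 0.956 = 899
30–44: 1690 × 0.942 = 1592
45–59: 2150 × 0.939 = 2019
60+: 450 × 0.935 + 900 × 0.503 = 421 + 453 = 874
Net migration: 30–44 − 112 → 1480; 45–59 + 112 → 2131
Population now: 0–14=1077, 15–29=899, 30–44=1480, 45–59=2131, 60+=874
After projecting period 2:
Births: 1480 × 0.501 = 741
15–29: 1077 × 0.956 = 1030
30–44: 899 × 0.942 = 847
45–59: 1480 × 0.939 = 1390
60+: 2131 × 0.935 + 874 × 0.503 = 1992 + 440 = 2432
Net migration: 30–44 − 112 → 735; 45–59 + 112 → 1502
Population now: 0–14=741, 15–29=1030, 30–44=735, 45–59=1502, 60+=2432
After projecting period 3:
Births: 735 × 0.501 = 368
15–29: 741 × 0.956 = 708
30–44: 1030 × 0.942 = 970
45–59: 735 × 0.939 = 690
60+: 1502 × 0.935 + 2432 × 0.503 = 1404 + 1223 = 2627
Net migration: 30–44 − 112 → 858; 45–59 + 112 → 802
Population now: 0–14=368, 15–29=708, 30–44=858, 45–59=802, 60+=2627
Scenario A total after 3 periods: 5363
Scenario B projection —
After projecting period 1:
Births: 2150 × 0.581 = 1249
15–29: 940 × 0.956 = 899
30–44: 1690 × 0.942 = 1592
45–59: 2150 × 0.939 = 2019
60+: 450 × 0.935 + 900 × 0.503 = 421 + 453 = 874
Net migration: 30–44 − 112 → 1480; 45–59 + 112 → 2131
Population now: 0–14=1249, 15–29=899, 30–44=1480, 45–59=2131, 60+=874
After projecting period 2:
Births: 1480 × 0.581 = 860
15–29: 1249 × 0.956 = 1194
30–44: 899 × 0.942 = 847
45–59: 1480 × 0.939 = 1390
60+: 2131 × 0.935 + 874 × 0.503 = 1992 + 440 = 2432
Net migration: 30–44 − 112 → 735; 45–59 + 112 → 1502
Population now: 0–14=860, 15–29=1194, 30–44=735, 45–59=1502, 60+=2432
After projecting period 3:
Births: 735 × 0.581 = 427
15–29: 860 × 0.956 = 822
30–44: 1194 × 0.942 = 1125
45–59: 735 × 0.939 = 690
60+: 1502 × 0.935 + 2432 × 0.503 = 1404 + 1223 = 2627
Net migration: 30–44 − 112 → 1013; 45–59 + 112 → 802
Population now: 0–14=427, 15–29=822, 30–44=1013, 45–59=802, 60+=2627
Scenario B total after 3 periods: 5691
Difference B − A = 5691 − 5363 = 328

328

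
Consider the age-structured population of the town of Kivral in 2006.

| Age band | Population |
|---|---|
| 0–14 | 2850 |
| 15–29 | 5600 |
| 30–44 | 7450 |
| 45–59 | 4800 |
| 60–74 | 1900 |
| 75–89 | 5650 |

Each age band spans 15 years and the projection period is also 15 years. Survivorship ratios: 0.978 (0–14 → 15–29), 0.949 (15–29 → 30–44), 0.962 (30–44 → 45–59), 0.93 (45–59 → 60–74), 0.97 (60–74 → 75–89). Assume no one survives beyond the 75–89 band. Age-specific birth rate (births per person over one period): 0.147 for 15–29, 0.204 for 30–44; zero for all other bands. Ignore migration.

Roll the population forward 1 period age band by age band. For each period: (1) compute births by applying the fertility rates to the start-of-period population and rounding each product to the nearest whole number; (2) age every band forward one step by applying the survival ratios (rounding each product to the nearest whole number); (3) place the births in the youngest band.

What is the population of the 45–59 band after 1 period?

7167

Let group 1 be 0–14 through group 6 = 75–89.
Period 1.
Births: 5600 * 0.147 = 823  |  7450 * 0.204 = 1520 → 2343
Group 2: 2850 * 0.978 = 2787
Group 3: 5600 * 0.949 = 5314
Group 4: 7450 * 0.962 = 7167
Group 5: 4800 * 0.93 = 4464
Group 6: 1900 * 0.97 = 1843
Giving 2343 / 2787 / 5314 / 7167 / 4464 / 1843.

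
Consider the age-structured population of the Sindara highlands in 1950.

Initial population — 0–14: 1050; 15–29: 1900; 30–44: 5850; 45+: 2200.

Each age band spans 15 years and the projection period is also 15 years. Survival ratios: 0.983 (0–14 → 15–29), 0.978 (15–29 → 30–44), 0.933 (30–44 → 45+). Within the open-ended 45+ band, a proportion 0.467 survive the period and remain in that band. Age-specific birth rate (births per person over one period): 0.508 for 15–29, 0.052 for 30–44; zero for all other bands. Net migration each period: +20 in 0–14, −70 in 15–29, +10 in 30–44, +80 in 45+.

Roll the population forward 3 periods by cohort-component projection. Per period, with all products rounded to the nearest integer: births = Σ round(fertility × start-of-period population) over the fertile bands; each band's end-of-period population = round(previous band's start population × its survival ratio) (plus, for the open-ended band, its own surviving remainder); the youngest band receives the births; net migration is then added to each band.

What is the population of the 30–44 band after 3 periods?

1181

After projecting period 1:
Births: 1900 × 0.508 = 965  |  5850 × 0.052 = 304 → total 1269
15–29: 1050 × 0.983 = 1032
30–44: 1900 × 0.978 = 1858
45+: 5850 × 0.933 + 2200 × 0.467 = 5458 + 1027 = 6485
Net migration: 0–14 + 20 → 1289; 15–29 − 70 → 962; 30–44 + 10 → 1868; 45+ + 80 → 6565
End of period: [1289, 962, 1868, 6565]
After projecting period 2:
Births: 962 × 0.508 = 489  |  1868 × 0.052 = 97 → total 586
15–29: 1289 × 0.983 = 1267
30–44: 962 × 0.978 = 941
45+: 1868 × 0.933 + 6565 × 0.467 = 1743 + 3066 = 4809
Net migration: 0–14 + 20 → 606; 15–29 − 70 → 1197; 30–44 + 10 → 951; 45+ + 80 → 4889
End of period: [606, 1197, 951, 4889]
After projecting period 3:
Births: 1197 × 0.508 = 608  |  951 × 0.052 = 49 → total 657
15–29: 606 × 0.983 = 596
30–44: 1197 × 0.978 = 1171
45+: 951 × 0.933 + 4889 × 0.467 = 887 + 2283 = 3170
Net migration: 0–14 + 20 → 677; 15–29 − 70 → 526; 30–44 + 10 → 1181; 45+ + 80 → 3250
End of period: [677, 526, 1181, 3250]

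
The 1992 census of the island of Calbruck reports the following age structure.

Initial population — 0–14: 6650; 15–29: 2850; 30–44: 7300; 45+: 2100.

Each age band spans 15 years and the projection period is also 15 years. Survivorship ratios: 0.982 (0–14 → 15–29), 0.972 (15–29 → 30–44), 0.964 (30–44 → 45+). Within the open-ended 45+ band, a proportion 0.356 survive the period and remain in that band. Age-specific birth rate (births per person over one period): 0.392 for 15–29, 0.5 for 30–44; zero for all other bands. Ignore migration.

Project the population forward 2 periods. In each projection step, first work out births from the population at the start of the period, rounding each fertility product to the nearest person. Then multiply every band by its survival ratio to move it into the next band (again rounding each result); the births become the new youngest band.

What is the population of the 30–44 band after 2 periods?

(Groups numbered youngest = 1 to oldest = 4.)
Period 1:
Births: 2850 * 0.392 = 1117 ; 7300 * 0.5 = 3650 ⇒ total 4767
Group 2: 6650 * 0.982 = 6530
Group 3: 2850 * 0.972 = 2770
Group 4: 7300 * 0.964 + 2100 * 0.356 = 7037 + 748 = 7785
→ [4767, 6530, 2770, 7785]
Period 2:
Births: 6530 * 0.392 = 2560 ; 2770 * 0.5 = 1385 ⇒ total 3945
Group 2: 4767 * 0.982 = 4681
Group 3: 6530 * 0.972 = 6347
Group 4: 2770 * 0.964 + 7785 * 0.356 = 2670 + 2771 = 5441
→ [3945, 4681, 6347, 5441]

6347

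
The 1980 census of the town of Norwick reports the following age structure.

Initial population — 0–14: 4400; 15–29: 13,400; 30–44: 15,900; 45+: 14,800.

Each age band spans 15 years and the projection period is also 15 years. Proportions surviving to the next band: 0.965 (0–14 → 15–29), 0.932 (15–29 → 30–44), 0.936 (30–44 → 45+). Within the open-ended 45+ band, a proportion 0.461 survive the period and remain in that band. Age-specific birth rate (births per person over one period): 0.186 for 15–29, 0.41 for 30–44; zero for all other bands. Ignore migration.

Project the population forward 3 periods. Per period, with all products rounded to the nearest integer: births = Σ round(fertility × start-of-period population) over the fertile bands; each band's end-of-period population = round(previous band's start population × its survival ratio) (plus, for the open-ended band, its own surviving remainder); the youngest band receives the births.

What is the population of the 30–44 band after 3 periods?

8105

After projecting period 1:
Births: 13400 * 0.186 = 2492 ; 15900 * 0.41 = 6519 → 9011
15–29: 4400 * 0.965 = 4246
30–44: 13400 * 0.932 = 12489
45+: 15900 * 0.936 + 14800 * 0.461 = 14882 + 6823 = 21705
Population now: 0–14=9011, 15–29=4246, 30–44=12489, 45+=21705
After projecting period 2:
Births: 4246 * 0.186 = 790 ; 12489 * 0.41 = 5120 → 5910
15–29: 9011 * 0.965 = 8696
30–44: 4246 * 0.932 = 3957
45+: 12489 * 0.936 + 21705 * 0.461 = 11690 + 10006 = 21696
Population now: 0–14=5910, 15–29=8696, 30–44=3957, 45+=21696
After projecting period 3:
Births: 8696 * 0.186 = 1617 ; 3957 * 0.41 = 1622 → 3239
15–29: 5910 * 0.965 = 5703
30–44: 8696 * 0.932 = 8105
45+: 3957 * 0.936 + 21696 * 0.461 = 3704 + 10002 = 13706
Population now: 0–14=3239, 15–29=5703, 30–44=8105, 45+=13706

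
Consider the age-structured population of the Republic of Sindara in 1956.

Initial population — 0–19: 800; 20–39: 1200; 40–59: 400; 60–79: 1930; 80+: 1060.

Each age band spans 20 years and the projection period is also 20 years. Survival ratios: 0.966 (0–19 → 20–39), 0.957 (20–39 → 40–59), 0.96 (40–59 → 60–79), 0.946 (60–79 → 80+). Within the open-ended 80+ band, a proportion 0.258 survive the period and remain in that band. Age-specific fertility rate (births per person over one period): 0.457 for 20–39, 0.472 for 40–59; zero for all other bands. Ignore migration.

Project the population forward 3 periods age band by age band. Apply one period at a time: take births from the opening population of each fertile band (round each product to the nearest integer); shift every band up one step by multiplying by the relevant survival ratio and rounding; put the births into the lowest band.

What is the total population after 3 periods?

4205

— Period 1 —
Births: 1200 × 0.457 = 548  |  400 × 0.472 = 189 → total 737
20–39: 800 × 0.966 = 773
40–59: 1200 × 0.957 = 1148
60–79: 400 × 0.96 = 384
80+: 1930 × 0.946 + 1060 × 0.258 = 1826 + 273 = 2099
Giving 737 / 773 / 1148 / 384 / 2099.
— Period 2 —
Births: 773 × 0.457 = 353  |  1148 × 0.472 = 542 → total 895
20–39: 737 × 0.966 = 712
40–59: 773 × 0.957 = 740
60–79: 1148 × 0.96 = 1102
80+: 384 × 0.946 + 2099 × 0.258 = 363 + 542 = 905
Giving 895 / 712 / 740 / 1102 / 905.
— Period 3 —
Births: 712 × 0.457 = 325  |  740 × 0.472 = 349 → total 674
20–39: 895 × 0.966 = 865
40–59: 712 × 0.957 = 681
60–79: 740 × 0.96 = 710
80+: 1102 × 0.946 + 905 × 0.258 = 1042 + 233 = 1275
Giving 674 / 865 / 681 / 710 / 1275.
Total after period 3: 674 + 865 + 681 + 710 + 1275 = 4205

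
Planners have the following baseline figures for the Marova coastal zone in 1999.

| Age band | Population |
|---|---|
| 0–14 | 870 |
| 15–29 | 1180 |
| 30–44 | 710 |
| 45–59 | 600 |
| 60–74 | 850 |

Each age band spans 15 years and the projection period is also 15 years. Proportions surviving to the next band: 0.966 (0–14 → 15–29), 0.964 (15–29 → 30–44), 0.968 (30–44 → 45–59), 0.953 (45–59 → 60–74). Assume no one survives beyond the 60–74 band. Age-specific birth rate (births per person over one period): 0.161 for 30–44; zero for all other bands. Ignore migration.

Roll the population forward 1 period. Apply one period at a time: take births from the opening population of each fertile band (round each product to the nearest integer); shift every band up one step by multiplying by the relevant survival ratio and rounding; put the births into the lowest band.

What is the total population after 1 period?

Numbering the bands 1..5 from youngest to oldest:
Period 1:
Births: 710 × 0.161 = 114
Band 2: 870 × 0.966 = 840
Band 3: 1180 × 0.964 = 1138
Band 4: 710 × 0.968 = 687
Band 5: 600 × 0.953 = 572
Population now: 0–14=114, 15–29=840, 30–44=1138, 45–59=687, 60–74=572
Total after period 1: 114 + 840 + 1138 + 687 + 572 = 3351

3351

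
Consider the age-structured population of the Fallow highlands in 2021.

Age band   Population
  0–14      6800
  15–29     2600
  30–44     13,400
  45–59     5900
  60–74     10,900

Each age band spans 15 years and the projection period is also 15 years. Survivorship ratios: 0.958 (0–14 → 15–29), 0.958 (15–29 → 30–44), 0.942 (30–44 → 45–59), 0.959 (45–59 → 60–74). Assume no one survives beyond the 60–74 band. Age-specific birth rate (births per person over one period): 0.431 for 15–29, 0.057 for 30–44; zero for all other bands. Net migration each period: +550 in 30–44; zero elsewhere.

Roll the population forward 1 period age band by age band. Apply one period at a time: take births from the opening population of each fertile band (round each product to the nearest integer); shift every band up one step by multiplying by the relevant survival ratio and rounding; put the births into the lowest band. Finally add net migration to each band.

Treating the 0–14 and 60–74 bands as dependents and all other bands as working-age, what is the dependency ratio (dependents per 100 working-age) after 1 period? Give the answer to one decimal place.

34.0

Call the groups 1 to 5, youngest first.
— Period 1 —
Births: 2600 * 0.431 = 1121 ; 13400 * 0.057 = 764 ⇒ total 1885
Group 2: 6800 * 0.958 = 6514
Group 3: 2600 * 0.958 = 2491
Group 4: 13400 * 0.942 = 12623
Group 5: 5900 * 0.959 = 5658
Net migration: Group 3 + 550 → 3041
Population now: 0–14=1885, 15–29=6514, 30–44=3041, 45–59=12623, 60–74=5658
Dependents (band 0–14 + band 60–74) = 1885 + 5658 = 7543; working-age = 22178; ratio = 7543/22178 × 100 = 34.0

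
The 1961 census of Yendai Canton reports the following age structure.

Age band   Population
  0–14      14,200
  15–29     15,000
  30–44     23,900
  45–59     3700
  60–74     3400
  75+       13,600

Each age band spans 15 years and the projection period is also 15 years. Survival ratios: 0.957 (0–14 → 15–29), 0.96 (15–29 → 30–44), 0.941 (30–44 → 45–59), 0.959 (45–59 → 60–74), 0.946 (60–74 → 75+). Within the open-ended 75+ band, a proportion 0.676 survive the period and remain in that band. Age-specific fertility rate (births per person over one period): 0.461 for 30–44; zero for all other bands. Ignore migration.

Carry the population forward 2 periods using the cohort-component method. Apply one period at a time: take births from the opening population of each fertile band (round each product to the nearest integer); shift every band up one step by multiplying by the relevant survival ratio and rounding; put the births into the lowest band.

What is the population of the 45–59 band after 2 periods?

13550

Call the bands 1 to 6, youngest first.
After projecting period 1:
Births: 23900 × 0.461 = 11018
Band 2: 14200 × 0.957 = 13589
Band 3: 15000 × 0.96 = 14400
Band 4: 23900 × 0.941 = 22490
Band 5: 3700 × 0.959 = 3548
Band 6: 3400 × 0.946 + 13600 × 0.676 = 3216 + 9194 = 12410
End of period: [11018, 13589, 14400, 22490, 3548, 12410]
After projecting period 2:
Births: 14400 × 0.461 = 6638
Band 2: 11018 × 0.957 = 10544
Band 3: 13589 × 0.96 = 13045
Band 4: 14400 × 0.941 = 13550
Band 5: 22490 × 0.959 = 21568
Band 6: 3548 × 0.946 + 12410 × 0.676 = 3356 + 8389 = 11745
End of period: [6638, 10544, 13045, 13550, 21568, 11745]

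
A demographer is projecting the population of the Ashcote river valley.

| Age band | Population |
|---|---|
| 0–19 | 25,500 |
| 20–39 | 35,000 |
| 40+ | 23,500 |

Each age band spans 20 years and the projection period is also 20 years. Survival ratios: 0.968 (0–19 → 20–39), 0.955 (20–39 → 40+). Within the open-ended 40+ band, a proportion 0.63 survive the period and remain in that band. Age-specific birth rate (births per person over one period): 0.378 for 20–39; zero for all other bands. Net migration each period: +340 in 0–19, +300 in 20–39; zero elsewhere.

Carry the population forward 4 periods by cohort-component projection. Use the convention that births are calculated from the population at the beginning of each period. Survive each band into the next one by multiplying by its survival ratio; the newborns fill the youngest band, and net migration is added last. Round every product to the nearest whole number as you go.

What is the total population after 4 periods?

(Groups numbered youngest = 1 to oldest = 3.)
After projecting period 1:
Births: 35000 × 0.378 = 13230
Group 2: 25500 × 0.968 = 24684
Group 3: 35000 × 0.955 + 23500 × 0.63 = 33425 + 14805 = 48230
Net migration: Group 1 + 340 → 13570; Group 2 + 300 → 24984
Population now: 0–19=13570, 20–39=24984, 40+=48230
After projecting period 2:
Births: 24984 × 0.378 = 9444
Group 2: 13570 × 0.968 = 13136
Group 3: 24984 × 0.955 + 48230 × 0.63 = 23860 + 30385 = 54245
Net migration: Group 1 + 340 → 9784; Group 2 + 300 → 13436
Population now: 0–19=9784, 20–39=13436, 40+=54245
After projecting period 3:
Births: 13436 × 0.378 = 5079
Group 2: 9784 × 0.968 = 9471
Group 3: 13436 × 0.955 + 54245 × 0.63 = 12831 + 34174 = 47005
Net migration: Group 1 + 340 → 5419; Group 2 + 300 → 9771
Population now: 0–19=5419, 20–39=9771, 40+=47005
After projecting period 4:
Births: 9771 × 0.378 = 3693
Group 2: 5419 × 0.968 = 5246
Group 3: 9771 × 0.955 + 47005 × 0.63 = 9331 + 29613 = 38944
Net migration: Group 1 + 340 → 4033; Group 2 + 300 → 5546
Population now: 0–19=4033, 20–39=5546, 40+=38944
Total after period 4: 4033 + 5546 + 38944 = 48523

48523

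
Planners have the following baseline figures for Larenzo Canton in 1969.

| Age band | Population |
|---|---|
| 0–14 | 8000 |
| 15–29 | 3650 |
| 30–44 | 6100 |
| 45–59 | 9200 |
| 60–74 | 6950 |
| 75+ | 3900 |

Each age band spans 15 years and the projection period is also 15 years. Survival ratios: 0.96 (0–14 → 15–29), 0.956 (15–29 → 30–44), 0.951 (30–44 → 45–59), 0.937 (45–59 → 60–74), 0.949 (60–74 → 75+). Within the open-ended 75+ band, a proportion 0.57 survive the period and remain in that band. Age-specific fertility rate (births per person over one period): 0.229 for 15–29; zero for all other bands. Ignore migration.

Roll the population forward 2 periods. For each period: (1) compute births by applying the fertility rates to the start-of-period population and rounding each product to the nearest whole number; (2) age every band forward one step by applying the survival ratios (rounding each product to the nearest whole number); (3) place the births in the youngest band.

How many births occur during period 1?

836

Period 1.
Births: 3650 * 0.229 = 836
15–29: 8000 * 0.96 = 7680
30–44: 3650 * 0.956 = 3489
45–59: 6100 * 0.951 = 5801
60–74: 9200 * 0.937 = 8620
75+: 6950 * 0.949 + 3900 * 0.57 = 6596 + 2223 = 8819
End of period: [836, 7680, 3489, 5801, 8620, 8819]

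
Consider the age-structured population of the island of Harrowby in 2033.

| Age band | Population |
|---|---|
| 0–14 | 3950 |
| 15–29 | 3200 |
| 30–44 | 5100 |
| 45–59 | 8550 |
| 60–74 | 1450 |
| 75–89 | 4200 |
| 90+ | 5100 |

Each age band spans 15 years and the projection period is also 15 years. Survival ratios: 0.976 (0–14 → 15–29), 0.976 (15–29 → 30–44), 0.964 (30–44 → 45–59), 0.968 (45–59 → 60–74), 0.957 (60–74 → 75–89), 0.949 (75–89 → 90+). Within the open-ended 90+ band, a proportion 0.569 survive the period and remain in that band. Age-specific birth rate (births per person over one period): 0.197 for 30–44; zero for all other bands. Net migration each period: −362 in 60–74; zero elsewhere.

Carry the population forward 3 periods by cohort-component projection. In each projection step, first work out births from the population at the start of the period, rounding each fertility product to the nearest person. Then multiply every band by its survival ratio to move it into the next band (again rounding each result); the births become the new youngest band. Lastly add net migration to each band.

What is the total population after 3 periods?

[period 1]
Births: 5100 × 0.197 = 1005
15–29: 3950 × 0.976 = 3855
30–44: 3200 × 0.976 = 3123
45–59: 5100 × 0.964 = 4916
60–74: 8550 × 0.968 = 8276
75–89: 1450 × 0.957 = 1388
90+: 4200 × 0.949 + 5100 × 0.569 = 3986 + 2902 = 6888
Net migration: 60–74 − 362 → 7914
Giving 1005 / 3855 / 3123 / 4916 / 7914 / 1388 / 6888.
[period 2]
Births: 3123 × 0.197 = 615
15–29: 1005 × 0.976 = 981
30–44: 3855 × 0.976 = 3762
45–59: 3123 × 0.964 = 3011
60–74: 4916 × 0.968 = 4759
75–89: 7914 × 0.957 = 7574
90+: 1388 × 0.949 + 6888 × 0.569 = 1317 + 3919 = 5236
Net migration: 60–74 − 362 → 4397
Giving 615 / 981 / 3762 / 3011 / 4397 / 7574 / 5236.
[period 3]
Births: 3762 × 0.197 = 741
15–29: 615 × 0.976 = 600
30–44: 981 × 0.976 = 957
45–59: 3762 × 0.964 = 3627
60–74: 3011 × 0.968 = 2915
75–89: 4397 × 0.957 = 4208
90+: 7574 × 0.949 + 5236 × 0.569 = 7188 + 2979 = 10167
Net migration: 60–74 − 362 → 2553
Giving 741 / 600 / 957 / 3627 / 2553 / 4208 / 10167.
Total after period 3: 741 + 600 + 957 + 3627 + 2553 + 4208 + 10167 = 22853

22853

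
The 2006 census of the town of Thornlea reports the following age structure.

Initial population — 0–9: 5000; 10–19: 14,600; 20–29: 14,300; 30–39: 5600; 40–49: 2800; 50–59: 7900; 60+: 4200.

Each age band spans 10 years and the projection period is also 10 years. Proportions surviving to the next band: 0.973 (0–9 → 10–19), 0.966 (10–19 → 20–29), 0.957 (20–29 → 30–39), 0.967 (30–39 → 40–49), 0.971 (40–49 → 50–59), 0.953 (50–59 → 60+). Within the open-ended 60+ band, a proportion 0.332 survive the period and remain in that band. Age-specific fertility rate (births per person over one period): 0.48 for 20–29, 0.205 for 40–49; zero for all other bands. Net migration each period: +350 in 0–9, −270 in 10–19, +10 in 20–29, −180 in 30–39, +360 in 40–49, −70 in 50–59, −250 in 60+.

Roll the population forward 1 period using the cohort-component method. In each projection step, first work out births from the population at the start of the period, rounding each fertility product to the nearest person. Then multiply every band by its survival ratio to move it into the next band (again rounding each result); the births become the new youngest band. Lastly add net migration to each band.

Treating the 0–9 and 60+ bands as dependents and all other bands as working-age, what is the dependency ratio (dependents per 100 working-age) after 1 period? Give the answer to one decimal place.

(Groups numbered youngest = 1 to oldest = 7.)
Period 1:
Births: 14300 × 0.48 = 6864 ; 2800 × 0.205 = 574 ⇒ total 7438
Group 2: 5000 × 0.973 = 4865
Group 3: 14600 × 0.966 = 14104
Group 4: 14300 × 0.957 = 13685
Group 5: 5600 × 0.967 = 5415
Group 6: 2800 × 0.971 = 2719
Group 7: 7900 × 0.953 + 4200 × 0.332 = 7529 + 1394 = 8923
Net migration: Group 1 + 350 → 7788; Group 2 − 270 → 4595; Group 3 + 10 → 14114; Group 4 − 180 → 13505; Group 5 + 360 → 5775; Group 6 − 70 → 2649; Group 7 − 250 → 8673
End of period: [7788, 4595, 14114, 13505, 5775, 2649, 8673]
Dependents (band 0–9 + band 60+) = 7788 + 8673 = 16461; working-age = 40638; ratio = 16461/40638 × 100 = 40.5

40.5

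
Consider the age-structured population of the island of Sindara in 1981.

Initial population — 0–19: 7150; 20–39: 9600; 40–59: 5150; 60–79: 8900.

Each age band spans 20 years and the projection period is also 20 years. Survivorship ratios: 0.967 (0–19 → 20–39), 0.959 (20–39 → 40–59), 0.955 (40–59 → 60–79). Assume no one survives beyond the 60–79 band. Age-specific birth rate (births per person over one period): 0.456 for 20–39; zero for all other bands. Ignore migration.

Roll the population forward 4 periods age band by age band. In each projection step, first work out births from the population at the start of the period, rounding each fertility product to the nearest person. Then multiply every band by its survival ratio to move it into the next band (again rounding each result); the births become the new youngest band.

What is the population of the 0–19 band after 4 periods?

[period 1]
Births: 9600 × 0.456 = 4378
20–39: 7150 × 0.967 = 6914
40–59: 9600 × 0.959 = 9206
60–79: 5150 × 0.955 = 4918
→ [4378, 6914, 9206, 4918]
[period 2]
Births: 6914 × 0.456 = 3153
20–39: 4378 × 0.967 = 4234
40–59: 6914 × 0.959 = 6631
60–79: 9206 × 0.955 = 8792
→ [3153, 4234, 6631, 8792]
[period 3]
Births: 4234 × 0.456 = 1931
20–39: 3153 × 0.967 = 3049
40–59: 4234 × 0.959 = 4060
60–79: 6631 × 0.955 = 6333
→ [1931, 3049, 4060, 6333]
[period 4]
Births: 3049 × 0.456 = 1390
20–39: 1931 × 0.967 = 1867
40–59: 3049 × 0.959 = 2924
60–79: 4060 × 0.955 = 3877
→ [1390, 1867, 2924, 3877]

1390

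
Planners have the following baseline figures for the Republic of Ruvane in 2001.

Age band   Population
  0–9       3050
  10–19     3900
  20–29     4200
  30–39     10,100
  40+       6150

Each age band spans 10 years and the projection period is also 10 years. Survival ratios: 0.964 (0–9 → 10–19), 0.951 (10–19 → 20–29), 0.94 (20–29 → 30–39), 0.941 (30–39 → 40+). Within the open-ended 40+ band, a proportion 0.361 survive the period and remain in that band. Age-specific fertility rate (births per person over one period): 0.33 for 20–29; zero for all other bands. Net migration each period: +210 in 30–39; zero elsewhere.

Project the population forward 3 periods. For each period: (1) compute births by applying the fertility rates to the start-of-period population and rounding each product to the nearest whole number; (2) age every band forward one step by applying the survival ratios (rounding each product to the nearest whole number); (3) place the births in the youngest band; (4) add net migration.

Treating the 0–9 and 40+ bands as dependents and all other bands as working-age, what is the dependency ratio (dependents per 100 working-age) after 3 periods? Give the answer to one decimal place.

Period 1.
Births: 4200 × 0.33 = 1386
10–19: 3050 × 0.964 = 2940
20–29: 3900 × 0.951 = 3709
30–39: 4200 × 0.94 = 3948
40+: 10100 × 0.941 + 6150 × 0.361 = 9504 + 2220 = 11724
Net migration: 30–39 + 210 → 4158
→ [1386, 2940, 3709, 4158, 11724]
Period 2.
Births: 3709 × 0.33 = 1224
10–19: 1386 × 0.964 = 1336
20–29: 2940 × 0.951 = 2796
30–39: 3709 × 0.94 = 3486
40+: 4158 × 0.941 + 11724 × 0.361 = 3913 + 4232 = 8145
Net migration: 30–39 + 210 → 3696
→ [1224, 1336, 2796, 3696, 8145]
Period 3.
Births: 2796 × 0.33 = 923
10–19: 1224 × 0.964 = 1180
20–29: 1336 × 0.951 = 1271
30–39: 2796 × 0.94 = 2628
40+: 3696 × 0.941 + 8145 × 0.361 = 3478 + 2940 = 6418
Net migration: 30–39 + 210 → 2838
→ [923, 1180, 1271, 2838, 6418]
Dependents (band 0–9 + band 40+) = 923 + 6418 = 7341; working-age = 5289; ratio = 7341/5289 × 100 = 138.8

138.8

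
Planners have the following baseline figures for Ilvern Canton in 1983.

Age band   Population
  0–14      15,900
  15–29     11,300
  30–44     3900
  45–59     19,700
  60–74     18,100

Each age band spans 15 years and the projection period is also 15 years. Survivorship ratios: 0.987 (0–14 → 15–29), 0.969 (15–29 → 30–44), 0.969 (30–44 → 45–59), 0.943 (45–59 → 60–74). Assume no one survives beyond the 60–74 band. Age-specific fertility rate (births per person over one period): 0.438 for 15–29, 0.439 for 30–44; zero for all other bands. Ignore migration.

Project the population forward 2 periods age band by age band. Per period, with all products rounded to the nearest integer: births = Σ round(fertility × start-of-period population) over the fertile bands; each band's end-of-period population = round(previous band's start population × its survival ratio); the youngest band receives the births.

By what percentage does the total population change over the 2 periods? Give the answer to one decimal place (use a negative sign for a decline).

Period 1:
Births: 11300 * 0.438 = 4949 ; 3900 * 0.439 = 1712 ⇒ total 6661
15–29: 15900 * 0.987 = 15693
30–44: 11300 * 0.969 = 10950
45–59: 3900 * 0.969 = 3779
60–74: 19700 * 0.943 = 18577
End of period: [6661, 15693, 10950, 3779, 18577]
Period 2:
Births: 15693 * 0.438 = 6874 ; 10950 * 0.439 = 4807 ⇒ total 11681
15–29: 6661 * 0.987 = 6574
30–44: 15693 * 0.969 = 15207
45–59: 10950 * 0.969 = 10611
60–74: 3779 * 0.943 = 3564
End of period: [11681, 6574, 15207, 10611, 3564]
Total: 68900 → 47637; change = -21263; percentage change = -30.9%

-30.9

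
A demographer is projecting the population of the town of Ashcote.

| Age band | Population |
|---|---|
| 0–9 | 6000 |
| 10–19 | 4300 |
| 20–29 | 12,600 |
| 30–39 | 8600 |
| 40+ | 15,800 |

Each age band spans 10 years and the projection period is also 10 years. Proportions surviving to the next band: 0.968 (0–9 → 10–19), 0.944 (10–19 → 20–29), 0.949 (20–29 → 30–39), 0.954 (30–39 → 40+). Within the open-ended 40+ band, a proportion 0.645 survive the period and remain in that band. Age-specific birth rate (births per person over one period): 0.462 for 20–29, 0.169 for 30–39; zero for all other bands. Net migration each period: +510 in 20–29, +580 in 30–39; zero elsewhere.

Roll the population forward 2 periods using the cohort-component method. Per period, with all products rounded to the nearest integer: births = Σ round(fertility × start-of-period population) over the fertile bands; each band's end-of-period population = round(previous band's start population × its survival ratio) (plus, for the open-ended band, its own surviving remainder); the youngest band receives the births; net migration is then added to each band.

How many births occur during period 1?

7274

(Bands numbered youngest = 1 to oldest = 5.)
After projecting period 1:
Births: 12600 * 0.462 = 5821, 8600 * 0.169 = 1453 → 7274
Band 2: 6000 * 0.968 = 5808
Band 3: 4300 * 0.944 = 4059
Band 4: 12600 * 0.949 = 11957
Band 5: 8600 * 0.954 + 15800 * 0.645 = 8204 + 10191 = 18395
Net migration: Band 3 + 510 → 4569; Band 4 + 580 → 12537
→ [7274, 5808, 4569, 12537, 18395]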